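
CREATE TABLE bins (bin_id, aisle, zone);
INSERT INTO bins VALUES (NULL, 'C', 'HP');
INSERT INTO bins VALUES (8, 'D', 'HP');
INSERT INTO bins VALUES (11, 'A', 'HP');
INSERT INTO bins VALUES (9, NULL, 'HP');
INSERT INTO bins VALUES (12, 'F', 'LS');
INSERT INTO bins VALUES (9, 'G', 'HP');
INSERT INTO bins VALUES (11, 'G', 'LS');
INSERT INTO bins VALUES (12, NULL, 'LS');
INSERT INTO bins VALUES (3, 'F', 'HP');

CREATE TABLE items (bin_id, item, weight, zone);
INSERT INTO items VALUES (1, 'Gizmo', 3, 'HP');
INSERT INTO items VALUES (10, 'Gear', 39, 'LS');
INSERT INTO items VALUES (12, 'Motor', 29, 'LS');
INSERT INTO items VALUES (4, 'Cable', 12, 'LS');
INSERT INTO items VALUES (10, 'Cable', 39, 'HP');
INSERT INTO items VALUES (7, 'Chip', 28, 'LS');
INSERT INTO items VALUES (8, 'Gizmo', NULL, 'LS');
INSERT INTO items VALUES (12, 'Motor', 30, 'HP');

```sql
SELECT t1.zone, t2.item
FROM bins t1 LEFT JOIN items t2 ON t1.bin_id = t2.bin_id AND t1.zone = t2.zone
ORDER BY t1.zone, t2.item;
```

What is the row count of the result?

9

LEFT JOIN keeps every row from `bins`; unmatched rows get NULL for `items`'s columns.
Matching on t1.bin_id = t2.bin_id AND t1.zone = t2.zone. A NULL in a compared column never satisfies the condition.
- t1 (bin_id=NULL, zone=HP) has no partner → padded with NULL.
- t1 (bin_id=8, zone=HP) has no partner → padded with NULL.
- t1 (bin_id=11, zone=HP) has no partner → padded with NULL.
- t1 (bin_id=9, zone=HP) has no partner → padded with NULL.
- t1 (bin_id=12, zone=LS) pairs with 1 row(s) of t2.
- t1 (bin_id=9, zone=HP) has no partner → padded with NULL.
- t1 (bin_id=11, zone=LS) has no partner → padded with NULL.
- t1 (bin_id=12, zone=LS) pairs with 1 row(s) of t2.
- t1 (bin_id=3, zone=HP) has no partner → padded with NULL.
Total: 2 matched + 7 padded = 9 rows.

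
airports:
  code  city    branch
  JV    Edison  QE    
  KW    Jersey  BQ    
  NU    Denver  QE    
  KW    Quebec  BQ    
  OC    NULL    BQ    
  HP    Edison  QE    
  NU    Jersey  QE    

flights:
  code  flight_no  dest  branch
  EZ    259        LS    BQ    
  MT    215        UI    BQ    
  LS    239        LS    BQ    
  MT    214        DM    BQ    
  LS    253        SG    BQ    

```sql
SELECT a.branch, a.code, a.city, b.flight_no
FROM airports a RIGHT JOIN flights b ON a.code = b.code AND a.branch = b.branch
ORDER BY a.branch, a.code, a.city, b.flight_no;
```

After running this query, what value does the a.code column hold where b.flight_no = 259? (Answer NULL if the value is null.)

NULL

RIGHT JOIN keeps every row from `flights`; unmatched rows get NULL for `airports`'s columns.
Matching on a.code = b.code AND a.branch = b.branch.
- a (code=JV, branch=QE) has no partner in b.
- a (code=KW, branch=BQ) has no partner in b.
- a (code=NU, branch=QE) has no partner in b.
- a (code=KW, branch=BQ) has no partner in b.
- a (code=OC, branch=BQ) has no partner in b.
- a (code=HP, branch=QE) has no partner in b.
- a (code=NU, branch=QE) has no partner in b.
- 5 b row(s) had no a match → kept, a columns NULL.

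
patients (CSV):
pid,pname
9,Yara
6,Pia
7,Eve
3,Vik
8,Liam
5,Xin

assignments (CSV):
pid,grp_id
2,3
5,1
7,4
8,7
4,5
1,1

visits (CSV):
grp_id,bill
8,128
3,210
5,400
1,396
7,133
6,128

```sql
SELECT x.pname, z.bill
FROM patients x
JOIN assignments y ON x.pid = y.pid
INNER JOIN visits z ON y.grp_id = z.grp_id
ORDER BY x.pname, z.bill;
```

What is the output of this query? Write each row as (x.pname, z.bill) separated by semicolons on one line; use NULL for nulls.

Step 1 — x INNER JOIN y on pid → 3 row(s).
Then INNER JOIN `visits z` on grp_id: keep only rows whose y.grp_id appears in z.

(Liam, 133); (Xin, 396)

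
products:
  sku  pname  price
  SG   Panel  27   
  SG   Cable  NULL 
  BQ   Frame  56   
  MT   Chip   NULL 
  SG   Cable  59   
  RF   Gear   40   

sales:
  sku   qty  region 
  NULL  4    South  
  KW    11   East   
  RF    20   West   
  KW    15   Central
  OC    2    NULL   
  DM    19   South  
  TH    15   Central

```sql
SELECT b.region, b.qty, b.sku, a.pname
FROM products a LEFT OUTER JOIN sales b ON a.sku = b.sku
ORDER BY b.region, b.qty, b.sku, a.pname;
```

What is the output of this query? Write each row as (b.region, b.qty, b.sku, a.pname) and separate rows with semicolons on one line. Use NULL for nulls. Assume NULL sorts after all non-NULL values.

(West, 20, RF, Gear); (NULL, NULL, NULL, Cable); (NULL, NULL, NULL, Cable); (NULL, NULL, NULL, Chip); (NULL, NULL, NULL, Frame); (NULL, NULL, NULL, Panel)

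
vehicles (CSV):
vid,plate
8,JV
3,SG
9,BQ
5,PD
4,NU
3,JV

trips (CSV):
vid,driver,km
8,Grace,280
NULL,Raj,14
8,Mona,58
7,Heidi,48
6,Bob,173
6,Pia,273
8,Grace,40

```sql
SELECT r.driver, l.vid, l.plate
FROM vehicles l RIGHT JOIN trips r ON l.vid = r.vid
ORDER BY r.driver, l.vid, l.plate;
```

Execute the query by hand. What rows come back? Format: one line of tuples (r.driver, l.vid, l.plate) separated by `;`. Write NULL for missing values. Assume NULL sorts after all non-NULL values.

(Bob, NULL, NULL); (Grace, 8, JV); (Grace, 8, JV); (Heidi, NULL, NULL); (Mona, 8, JV); (Pia, NULL, NULL); (Raj, NULL, NULL)

RIGHT JOIN keeps every row from `trips`; unmatched rows get NULL for `vehicles`'s columns.
Matching on l.vid = r.vid. A NULL in a compared column never satisfies the condition.
- vid=8: 3 matching r row(s), so 3 row(s) emitted.
- vid=3: no matching r row.
- vid=9: no matching r row.
- vid=5: no matching r row.
- vid=4: no matching r row.
- vid=3: no matching r row.
- plus 4 unmatched r row(s), each kept with NULL l columns.
After projecting and ordering:
r.driver | l.vid | l.plate
Bob | NULL | NULL
Grace | 8 | JV
Grace | 8 | JV
Heidi | NULL | NULL
Mona | 8 | JV
Pia | NULL | NULL
Raj | NULL | NULL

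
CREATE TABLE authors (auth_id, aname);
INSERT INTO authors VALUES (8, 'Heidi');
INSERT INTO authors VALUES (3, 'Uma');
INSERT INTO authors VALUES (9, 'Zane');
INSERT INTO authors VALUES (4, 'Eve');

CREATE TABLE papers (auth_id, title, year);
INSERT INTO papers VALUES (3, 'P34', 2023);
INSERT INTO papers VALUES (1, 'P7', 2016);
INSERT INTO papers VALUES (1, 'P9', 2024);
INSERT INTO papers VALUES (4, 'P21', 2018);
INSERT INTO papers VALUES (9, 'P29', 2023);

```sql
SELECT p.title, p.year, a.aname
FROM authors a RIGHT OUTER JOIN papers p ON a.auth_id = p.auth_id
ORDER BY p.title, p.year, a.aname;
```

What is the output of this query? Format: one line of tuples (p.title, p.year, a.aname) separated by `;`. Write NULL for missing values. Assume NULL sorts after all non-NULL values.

RIGHT JOIN keeps every row from `papers`; unmatched rows get NULL for `authors`'s columns.
Matching on a.auth_id = p.auth_id.
- a (auth_id=8) has no partner in p.
- a (auth_id=3) pairs with 1 row(s) of p.
- a (auth_id=9) pairs with 1 row(s) of p.
- a (auth_id=4) pairs with 1 row(s) of p.
- plus 2 unmatched p row(s), each kept with NULL a columns.
After projecting and ordering:
p.title | p.year | a.aname
P21 | 2018 | Eve
P29 | 2023 | Zane
P34 | 2023 | Uma
P7 | 2016 | NULL
P9 | 2024 | NULL

(P21, 2018, Eve); (P29, 2023, Zane); (P34, 2023, Uma); (P7, 2016, NULL); (P9, 2024, NULL)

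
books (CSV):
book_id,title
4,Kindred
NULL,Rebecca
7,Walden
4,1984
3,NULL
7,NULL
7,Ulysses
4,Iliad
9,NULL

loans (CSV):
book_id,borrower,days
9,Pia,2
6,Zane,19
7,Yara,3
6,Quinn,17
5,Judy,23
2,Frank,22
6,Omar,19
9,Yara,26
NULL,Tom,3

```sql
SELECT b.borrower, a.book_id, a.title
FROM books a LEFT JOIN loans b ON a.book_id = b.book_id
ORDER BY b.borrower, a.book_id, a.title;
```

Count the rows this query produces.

10

LEFT JOIN keeps every row from `books`; unmatched rows get NULL for `loans`'s columns.
Matching on a.book_id = b.book_id. A NULL in a compared column never satisfies the condition.
Matched pairs: 5; unmatched a rows kept: 5.
Total: 5 matched + 5 padded = 10 rows.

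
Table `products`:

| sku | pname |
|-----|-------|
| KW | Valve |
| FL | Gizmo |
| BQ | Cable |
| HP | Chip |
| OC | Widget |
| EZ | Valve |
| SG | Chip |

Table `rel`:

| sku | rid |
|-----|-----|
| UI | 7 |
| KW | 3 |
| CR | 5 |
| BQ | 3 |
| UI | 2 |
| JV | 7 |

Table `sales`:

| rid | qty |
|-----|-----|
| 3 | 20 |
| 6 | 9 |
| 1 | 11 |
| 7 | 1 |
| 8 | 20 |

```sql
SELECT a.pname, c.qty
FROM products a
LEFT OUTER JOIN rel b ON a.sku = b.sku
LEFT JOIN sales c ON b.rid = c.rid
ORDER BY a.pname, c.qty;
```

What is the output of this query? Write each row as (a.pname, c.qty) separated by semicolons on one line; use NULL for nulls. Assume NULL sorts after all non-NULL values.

(Cable, 20); (Chip, NULL); (Chip, NULL); (Gizmo, NULL); (Valve, 20); (Valve, NULL); (Widget, NULL)

Joins associate left-to-right: products LEFT JOIN rel on sku gives 7 intermediate row(s).
Then LEFT JOIN `sales c` on rid: each of those 7 rows is kept; rows whose b.rid has no match in c get NULL for c's columns.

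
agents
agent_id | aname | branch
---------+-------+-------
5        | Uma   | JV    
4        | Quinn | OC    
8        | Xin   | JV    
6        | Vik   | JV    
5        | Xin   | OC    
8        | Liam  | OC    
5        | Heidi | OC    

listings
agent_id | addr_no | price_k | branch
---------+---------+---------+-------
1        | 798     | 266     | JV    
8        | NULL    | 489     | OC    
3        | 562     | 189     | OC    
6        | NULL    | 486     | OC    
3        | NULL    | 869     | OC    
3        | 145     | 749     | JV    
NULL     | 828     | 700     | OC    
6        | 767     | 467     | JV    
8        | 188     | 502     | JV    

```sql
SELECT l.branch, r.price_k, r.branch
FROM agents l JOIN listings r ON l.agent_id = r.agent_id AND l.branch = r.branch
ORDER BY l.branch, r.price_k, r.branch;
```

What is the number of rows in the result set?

INNER JOIN keeps only pairs where the ON condition holds.
Matching on l.agent_id = r.agent_id AND l.branch = r.branch. A NULL in a compared column never satisfies the condition.
Matched pairs: 3.
Total: 3 rows.

3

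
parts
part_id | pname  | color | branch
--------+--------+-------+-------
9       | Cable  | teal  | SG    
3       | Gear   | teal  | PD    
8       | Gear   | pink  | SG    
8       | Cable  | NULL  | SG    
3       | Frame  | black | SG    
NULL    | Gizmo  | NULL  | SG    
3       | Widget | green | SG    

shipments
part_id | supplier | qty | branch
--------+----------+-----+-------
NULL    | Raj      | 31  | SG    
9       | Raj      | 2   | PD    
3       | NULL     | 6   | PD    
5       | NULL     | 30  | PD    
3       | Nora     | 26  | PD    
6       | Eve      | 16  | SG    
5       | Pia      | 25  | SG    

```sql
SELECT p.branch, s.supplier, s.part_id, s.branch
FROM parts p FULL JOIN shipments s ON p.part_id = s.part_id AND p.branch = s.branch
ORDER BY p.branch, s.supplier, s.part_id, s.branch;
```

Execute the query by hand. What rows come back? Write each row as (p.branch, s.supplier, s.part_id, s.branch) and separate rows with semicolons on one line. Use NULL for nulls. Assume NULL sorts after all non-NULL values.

(PD, Nora, 3, PD); (PD, NULL, 3, PD); (SG, NULL, NULL, NULL); (SG, NULL, NULL, NULL); (SG, NULL, NULL, NULL); (SG, NULL, NULL, NULL); (SG, NULL, NULL, NULL); (SG, NULL, NULL, NULL); (NULL, Eve, 6, SG); (NULL, Pia, 5, SG); (NULL, Raj, 9, PD); (NULL, Raj, NULL, SG); (NULL, NULL, 5, PD)

FULL OUTER JOIN keeps every row from both sides; unmatched rows get NULL for the other side's columns.
Matching on p.part_id = s.part_id AND p.branch = s.branch. A NULL in a compared column never satisfies the condition.
- part_id=9, branch=SG: no s row matches, row kept with s columns NULL.
- part_id=3, branch=PD: 2 matching s row(s), so 2 row(s) emitted.
- part_id=8, branch=SG: no s row matches, row kept with s columns NULL.
- part_id=8, branch=SG: no s row matches, row kept with s columns NULL.
- part_id=3, branch=SG: no s row matches, row kept with s columns NULL.
- part_id=NULL, branch=SG: no s row matches, row kept with s columns NULL.
- part_id=3, branch=SG: no s row matches, row kept with s columns NULL.
- 5 s row(s) had no p match → kept, p columns NULL.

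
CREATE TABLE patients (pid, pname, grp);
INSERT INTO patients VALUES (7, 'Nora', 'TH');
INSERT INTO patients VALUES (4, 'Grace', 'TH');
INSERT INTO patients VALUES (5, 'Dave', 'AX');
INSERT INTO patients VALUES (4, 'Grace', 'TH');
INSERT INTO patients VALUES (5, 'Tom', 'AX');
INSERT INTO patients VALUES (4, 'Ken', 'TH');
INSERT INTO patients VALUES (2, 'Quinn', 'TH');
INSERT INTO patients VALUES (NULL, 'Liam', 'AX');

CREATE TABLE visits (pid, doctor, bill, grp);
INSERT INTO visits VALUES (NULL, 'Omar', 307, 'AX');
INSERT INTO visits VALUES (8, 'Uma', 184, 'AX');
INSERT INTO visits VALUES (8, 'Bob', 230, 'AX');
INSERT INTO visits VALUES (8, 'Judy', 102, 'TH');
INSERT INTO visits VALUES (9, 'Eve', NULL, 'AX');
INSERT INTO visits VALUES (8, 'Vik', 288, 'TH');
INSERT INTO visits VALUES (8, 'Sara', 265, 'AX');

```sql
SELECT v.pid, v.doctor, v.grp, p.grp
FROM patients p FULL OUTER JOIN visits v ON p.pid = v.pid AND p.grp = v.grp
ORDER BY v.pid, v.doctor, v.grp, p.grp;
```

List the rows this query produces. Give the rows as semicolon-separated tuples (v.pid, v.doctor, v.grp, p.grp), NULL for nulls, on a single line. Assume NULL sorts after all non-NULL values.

FULL OUTER JOIN keeps every row from both sides; unmatched rows get NULL for the other side's columns.
Matching on p.pid = v.pid AND p.grp = v.grp. A NULL in a compared column never satisfies the condition.
- p (pid=7, grp=TH) has no partner → padded with NULL.
- p (pid=4, grp=TH) has no partner → padded with NULL.
- p (pid=5, grp=AX) has no partner → padded with NULL.
- p (pid=4, grp=TH) has no partner → padded with NULL.
- p (pid=5, grp=AX) has no partner → padded with NULL.
- p (pid=4, grp=TH) has no partner → padded with NULL.
- p (pid=2, grp=TH) has no partner → padded with NULL.
- p (pid=NULL, grp=AX) has no partner → padded with NULL.
- 7 v row(s) had no p match → kept, p columns NULL.

(8, Bob, AX, NULL); (8, Judy, TH, NULL); (8, Sara, AX, NULL); (8, Uma, AX, NULL); (8, Vik, TH, NULL); (9, Eve, AX, NULL); (NULL, Omar, AX, NULL); (NULL, NULL, NULL, AX); (NULL, NULL, NULL, AX); (NULL, NULL, NULL, AX); (NULL, NULL, NULL, TH); (NULL, NULL, NULL, TH); (NULL, NULL, NULL, TH); (NULL, NULL, NULL, TH); (NULL, NULL, NULL, TH)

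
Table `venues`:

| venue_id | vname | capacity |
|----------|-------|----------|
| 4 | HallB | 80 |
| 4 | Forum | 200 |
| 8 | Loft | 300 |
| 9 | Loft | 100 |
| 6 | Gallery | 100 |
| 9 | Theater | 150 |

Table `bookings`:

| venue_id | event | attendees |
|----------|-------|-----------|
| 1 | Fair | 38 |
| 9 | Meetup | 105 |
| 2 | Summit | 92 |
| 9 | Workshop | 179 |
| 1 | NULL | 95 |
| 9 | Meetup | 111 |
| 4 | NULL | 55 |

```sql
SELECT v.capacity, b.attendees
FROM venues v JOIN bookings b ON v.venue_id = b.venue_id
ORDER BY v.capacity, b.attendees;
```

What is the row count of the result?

INNER JOIN keeps only pairs where the ON condition holds.
Matching on v.venue_id = b.venue_id.
Matched pairs: 8.
Total: 8 rows.

8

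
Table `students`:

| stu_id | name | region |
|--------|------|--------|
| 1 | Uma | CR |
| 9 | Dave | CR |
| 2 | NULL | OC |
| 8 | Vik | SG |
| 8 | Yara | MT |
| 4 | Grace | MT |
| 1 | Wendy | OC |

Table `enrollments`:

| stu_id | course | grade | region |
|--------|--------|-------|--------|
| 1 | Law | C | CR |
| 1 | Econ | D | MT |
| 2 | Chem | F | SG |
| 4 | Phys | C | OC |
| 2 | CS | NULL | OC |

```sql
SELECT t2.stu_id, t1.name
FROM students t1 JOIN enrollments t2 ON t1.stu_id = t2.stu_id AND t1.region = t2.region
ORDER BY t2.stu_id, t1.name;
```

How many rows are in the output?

2

INNER JOIN keeps only pairs where the ON condition holds.
Matching on t1.stu_id = t2.stu_id AND t1.region = t2.region.
Matched pairs: 2.
Total: 2 rows.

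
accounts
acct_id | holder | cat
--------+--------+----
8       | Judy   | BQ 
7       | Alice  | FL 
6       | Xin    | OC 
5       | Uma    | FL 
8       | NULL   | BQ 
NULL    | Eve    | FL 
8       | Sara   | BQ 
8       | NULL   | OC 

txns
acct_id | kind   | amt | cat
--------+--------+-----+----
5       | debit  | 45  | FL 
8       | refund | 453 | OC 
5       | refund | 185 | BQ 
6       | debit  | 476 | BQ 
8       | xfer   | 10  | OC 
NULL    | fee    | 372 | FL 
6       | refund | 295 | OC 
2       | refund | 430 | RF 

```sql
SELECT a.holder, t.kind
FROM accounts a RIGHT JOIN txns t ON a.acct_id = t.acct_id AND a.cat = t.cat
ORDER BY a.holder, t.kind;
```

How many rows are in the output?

RIGHT JOIN keeps every row from `txns`; unmatched rows get NULL for `accounts`'s columns.
Matching on a.acct_id = t.acct_id AND a.cat = t.cat. A NULL in a compared column never satisfies the condition.
- a[0] acct_id=8, cat=BQ → no match.
- a[1] acct_id=7, cat=FL → no match.
- a[2] acct_id=6, cat=OC → 1 match(es) in t → 1 row(s).
- a[3] acct_id=5, cat=FL → 1 match(es) in t → 1 row(s).
- a[4] acct_id=8, cat=BQ → no match.
- a[5] acct_id=NULL, cat=FL → no match.
- a[6] acct_id=8, cat=BQ → no match.
- a[7] acct_id=8, cat=OC → 2 match(es) in t → 2 row(s).
- plus 4 unmatched t row(s), each kept with NULL a columns.
Total: 4 matched + 4 padded = 8 rows.

8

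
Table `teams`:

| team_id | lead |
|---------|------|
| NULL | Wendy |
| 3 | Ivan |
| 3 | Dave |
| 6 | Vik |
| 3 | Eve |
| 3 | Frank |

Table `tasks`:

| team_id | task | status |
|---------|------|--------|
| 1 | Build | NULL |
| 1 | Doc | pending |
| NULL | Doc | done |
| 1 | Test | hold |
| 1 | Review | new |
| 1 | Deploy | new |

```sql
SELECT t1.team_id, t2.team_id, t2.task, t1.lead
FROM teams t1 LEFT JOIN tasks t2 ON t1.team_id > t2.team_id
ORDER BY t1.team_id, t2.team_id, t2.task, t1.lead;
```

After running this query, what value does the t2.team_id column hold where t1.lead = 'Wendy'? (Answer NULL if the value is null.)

LEFT JOIN keeps every row from `teams`; unmatched rows get NULL for `tasks`'s columns.
Matching on t1.team_id > t2.team_id. A NULL in a compared column never satisfies the condition.
Matched pairs: 25; unmatched t1 rows kept: 1.

NULL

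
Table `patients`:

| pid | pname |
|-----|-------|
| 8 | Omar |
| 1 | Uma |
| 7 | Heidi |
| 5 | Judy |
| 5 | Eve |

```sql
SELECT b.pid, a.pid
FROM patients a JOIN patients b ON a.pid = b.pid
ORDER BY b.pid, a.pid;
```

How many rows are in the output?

7

INNER JOIN keeps only pairs where the ON condition holds.
Matching on a.pid = b.pid.
Matched pairs: 7.
Total: 7 rows.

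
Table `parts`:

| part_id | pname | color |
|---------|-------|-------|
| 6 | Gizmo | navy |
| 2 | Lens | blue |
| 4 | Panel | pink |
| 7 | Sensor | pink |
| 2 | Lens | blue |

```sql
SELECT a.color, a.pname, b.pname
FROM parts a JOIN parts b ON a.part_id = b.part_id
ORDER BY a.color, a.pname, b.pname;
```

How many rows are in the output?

7

INNER JOIN keeps only pairs where the ON condition holds.
Matching on a.part_id = b.part_id.
- a row (part_id=6): matches 1 b row(s) → 1 output row(s).
- a row (part_id=2): matches 2 b row(s) → 2 output row(s).
- a row (part_id=4): matches 1 b row(s) → 1 output row(s).
- a row (part_id=7): matches 1 b row(s) → 1 output row(s).
- a row (part_id=2): matches 2 b row(s) → 2 output row(s).
Total: 7 rows.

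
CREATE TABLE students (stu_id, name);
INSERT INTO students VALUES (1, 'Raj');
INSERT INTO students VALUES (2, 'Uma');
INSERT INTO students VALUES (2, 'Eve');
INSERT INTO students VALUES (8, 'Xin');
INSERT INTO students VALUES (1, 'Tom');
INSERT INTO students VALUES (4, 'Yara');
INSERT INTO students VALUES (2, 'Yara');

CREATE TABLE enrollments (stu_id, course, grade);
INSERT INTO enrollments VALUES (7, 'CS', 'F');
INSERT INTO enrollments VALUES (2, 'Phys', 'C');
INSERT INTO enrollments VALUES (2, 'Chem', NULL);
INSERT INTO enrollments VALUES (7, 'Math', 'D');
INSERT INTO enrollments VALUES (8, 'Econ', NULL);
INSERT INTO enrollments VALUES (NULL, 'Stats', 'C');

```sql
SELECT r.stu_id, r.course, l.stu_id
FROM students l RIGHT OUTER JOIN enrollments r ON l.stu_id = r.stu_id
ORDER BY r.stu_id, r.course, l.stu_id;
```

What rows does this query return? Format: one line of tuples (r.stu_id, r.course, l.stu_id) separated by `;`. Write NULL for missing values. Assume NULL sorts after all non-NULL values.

RIGHT JOIN keeps every row from `enrollments`; unmatched rows get NULL for `students`'s columns.
Matching on l.stu_id = r.stu_id. A NULL in a compared column never satisfies the condition.
Matched pairs: 7; unmatched r rows kept: 3.

(2, Chem, 2); (2, Chem, 2); (2, Chem, 2); (2, Phys, 2); (2, Phys, 2); (2, Phys, 2); (7, CS, NULL); (7, Math, NULL); (8, Econ, 8); (NULL, Stats, NULL)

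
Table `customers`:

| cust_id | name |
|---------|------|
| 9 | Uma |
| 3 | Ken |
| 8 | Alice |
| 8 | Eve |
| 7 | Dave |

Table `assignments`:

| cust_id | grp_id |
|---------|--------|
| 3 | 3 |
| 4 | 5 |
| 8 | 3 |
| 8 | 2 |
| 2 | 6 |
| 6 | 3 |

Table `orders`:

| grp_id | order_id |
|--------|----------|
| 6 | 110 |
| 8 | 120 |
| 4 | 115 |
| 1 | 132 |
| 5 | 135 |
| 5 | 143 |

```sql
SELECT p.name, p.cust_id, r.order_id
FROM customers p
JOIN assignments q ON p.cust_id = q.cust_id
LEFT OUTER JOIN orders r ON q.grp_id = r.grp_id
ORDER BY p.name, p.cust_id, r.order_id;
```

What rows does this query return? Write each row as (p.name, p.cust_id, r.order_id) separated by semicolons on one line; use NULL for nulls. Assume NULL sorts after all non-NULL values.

Joins associate left-to-right: customers INNER JOIN assignments on cust_id gives 5 intermediate row(s).
Then LEFT JOIN `orders r` on grp_id: each of those 5 rows is kept; rows whose q.grp_id has no match in r get NULL for r's columns.

(Alice, 8, NULL); (Alice, 8, NULL); (Eve, 8, NULL); (Eve, 8, NULL); (Ken, 3, NULL)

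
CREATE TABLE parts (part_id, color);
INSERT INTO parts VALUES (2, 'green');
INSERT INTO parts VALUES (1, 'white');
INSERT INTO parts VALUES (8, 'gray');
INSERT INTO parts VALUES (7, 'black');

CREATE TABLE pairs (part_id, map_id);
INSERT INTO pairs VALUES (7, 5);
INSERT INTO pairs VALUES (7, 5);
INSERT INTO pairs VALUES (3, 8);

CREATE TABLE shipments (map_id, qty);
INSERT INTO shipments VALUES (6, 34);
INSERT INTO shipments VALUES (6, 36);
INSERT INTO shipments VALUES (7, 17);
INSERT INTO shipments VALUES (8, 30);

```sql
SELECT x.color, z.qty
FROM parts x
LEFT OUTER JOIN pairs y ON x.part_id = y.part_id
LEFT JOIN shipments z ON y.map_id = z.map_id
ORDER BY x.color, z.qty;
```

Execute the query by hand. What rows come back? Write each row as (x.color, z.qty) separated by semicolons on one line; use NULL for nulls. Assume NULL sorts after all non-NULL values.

Evaluate left to right. First `parts x LEFT JOIN pairs y` on part_id: 5 row(s).
Then LEFT JOIN `shipments z` on map_id: each of those 5 rows is kept; rows whose y.map_id has no match in z get NULL for z's columns.

(black, NULL); (black, NULL); (gray, NULL); (green, NULL); (white, NULL)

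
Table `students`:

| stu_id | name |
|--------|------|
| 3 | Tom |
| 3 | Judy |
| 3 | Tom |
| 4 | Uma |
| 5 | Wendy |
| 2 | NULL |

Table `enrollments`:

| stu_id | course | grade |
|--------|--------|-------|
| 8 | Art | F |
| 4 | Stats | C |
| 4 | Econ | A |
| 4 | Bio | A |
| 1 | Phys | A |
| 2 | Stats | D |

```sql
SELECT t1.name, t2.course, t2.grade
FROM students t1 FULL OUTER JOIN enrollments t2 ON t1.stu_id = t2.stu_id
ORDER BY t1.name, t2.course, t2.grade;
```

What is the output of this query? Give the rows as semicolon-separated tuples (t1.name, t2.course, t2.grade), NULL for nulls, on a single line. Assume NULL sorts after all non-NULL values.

FULL OUTER JOIN keeps every row from both sides; unmatched rows get NULL for the other side's columns.
Matching on t1.stu_id = t2.stu_id.
- t1 row (stu_id=3): no match → kept, t2 columns NULL.
- t1 row (stu_id=3): no match → kept, t2 columns NULL.
- t1 row (stu_id=3): no match → kept, t2 columns NULL.
- t1 row (stu_id=4): matches 3 t2 row(s) → 3 output row(s).
- t1 row (stu_id=5): no match → kept, t2 columns NULL.
- t1 row (stu_id=2): matches 1 t2 row(s) → 1 output row(s).
- 2 t2 row(s) had no t1 match → kept, t1 columns NULL.
After projecting and ordering:
t1.name | t2.course | t2.grade
Judy | NULL | NULL
Tom | NULL | NULL
Tom | NULL | NULL
Uma | Bio | A
Uma | Econ | A
Uma | Stats | C
Wendy | NULL | NULL
NULL | Art | F
NULL | Phys | A
NULL | Stats | D

(Judy, NULL, NULL); (Tom, NULL, NULL); (Tom, NULL, NULL); (Uma, Bio, A); (Uma, Econ, A); (Uma, Stats, C); (Wendy, NULL, NULL); (NULL, Art, F); (NULL, Phys, A); (NULL, Stats, D)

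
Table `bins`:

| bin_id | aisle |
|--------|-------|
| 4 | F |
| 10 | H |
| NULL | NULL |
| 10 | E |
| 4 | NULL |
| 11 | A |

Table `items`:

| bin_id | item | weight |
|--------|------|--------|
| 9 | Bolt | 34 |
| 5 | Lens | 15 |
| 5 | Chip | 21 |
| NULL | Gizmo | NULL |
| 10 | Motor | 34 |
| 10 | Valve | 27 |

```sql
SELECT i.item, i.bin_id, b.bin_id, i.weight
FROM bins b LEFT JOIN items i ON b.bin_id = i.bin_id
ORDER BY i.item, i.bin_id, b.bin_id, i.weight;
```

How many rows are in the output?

8

LEFT JOIN keeps every row from `bins`; unmatched rows get NULL for `items`'s columns.
Matching on b.bin_id = i.bin_id. A NULL in a compared column never satisfies the condition.
- b[0] bin_id=4 → no match; kept with NULLs on the i side.
- b[1] bin_id=10 → 2 match(es) in i → 2 row(s).
- b[2] bin_id=NULL → no match; kept with NULLs on the i side.
- b[3] bin_id=10 → 2 match(es) in i → 2 row(s).
- b[4] bin_id=4 → no match; kept with NULLs on the i side.
- b[5] bin_id=11 → no match; kept with NULLs on the i side.
Total: 4 matched + 4 padded = 8 rows.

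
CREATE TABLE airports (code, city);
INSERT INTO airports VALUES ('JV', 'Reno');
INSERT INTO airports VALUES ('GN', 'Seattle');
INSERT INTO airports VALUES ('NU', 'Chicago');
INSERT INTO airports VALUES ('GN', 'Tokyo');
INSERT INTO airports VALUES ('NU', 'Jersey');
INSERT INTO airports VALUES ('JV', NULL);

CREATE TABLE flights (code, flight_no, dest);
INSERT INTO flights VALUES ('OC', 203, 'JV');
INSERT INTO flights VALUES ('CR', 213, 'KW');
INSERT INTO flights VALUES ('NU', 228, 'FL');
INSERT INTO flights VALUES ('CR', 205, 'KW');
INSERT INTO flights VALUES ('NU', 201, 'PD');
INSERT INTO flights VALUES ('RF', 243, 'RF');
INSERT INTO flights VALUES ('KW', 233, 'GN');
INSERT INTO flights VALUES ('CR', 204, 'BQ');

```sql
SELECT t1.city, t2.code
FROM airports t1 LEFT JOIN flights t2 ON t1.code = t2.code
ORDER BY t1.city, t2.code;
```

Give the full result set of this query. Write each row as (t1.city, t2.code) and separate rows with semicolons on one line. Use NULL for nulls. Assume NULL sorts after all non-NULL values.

(Chicago, NU); (Chicago, NU); (Jersey, NU); (Jersey, NU); (Reno, NULL); (Seattle, NULL); (Tokyo, NULL); (NULL, NULL)

LEFT JOIN keeps every row from `airports`; unmatched rows get NULL for `flights`'s columns.
Matching on t1.code = t2.code.
- t1 (code=JV) has no partner → padded with NULL.
- t1 (code=GN) has no partner → padded with NULL.
- t1 (code=NU) pairs with 2 row(s) of t2.
- t1 (code=GN) has no partner → padded with NULL.
- t1 (code=NU) pairs with 2 row(s) of t2.
- t1 (code=JV) has no partner → padded with NULL.
After projecting and ordering:
t1.city | t2.code
Chicago | NU
Chicago | NU
Jersey | NU
Jersey | NU
Reno | NULL
Seattle | NULL
Tokyo | NULL
NULL | NULL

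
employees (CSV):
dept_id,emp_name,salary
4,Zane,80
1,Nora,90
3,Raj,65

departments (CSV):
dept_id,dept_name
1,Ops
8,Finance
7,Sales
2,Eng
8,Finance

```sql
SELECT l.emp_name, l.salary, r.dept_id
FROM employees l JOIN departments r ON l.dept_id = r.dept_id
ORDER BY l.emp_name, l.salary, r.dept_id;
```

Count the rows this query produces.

INNER JOIN keeps only pairs where the ON condition holds.
Matching on l.dept_id = r.dept_id.
Matched pairs: 1.
Total: 1 rows.

1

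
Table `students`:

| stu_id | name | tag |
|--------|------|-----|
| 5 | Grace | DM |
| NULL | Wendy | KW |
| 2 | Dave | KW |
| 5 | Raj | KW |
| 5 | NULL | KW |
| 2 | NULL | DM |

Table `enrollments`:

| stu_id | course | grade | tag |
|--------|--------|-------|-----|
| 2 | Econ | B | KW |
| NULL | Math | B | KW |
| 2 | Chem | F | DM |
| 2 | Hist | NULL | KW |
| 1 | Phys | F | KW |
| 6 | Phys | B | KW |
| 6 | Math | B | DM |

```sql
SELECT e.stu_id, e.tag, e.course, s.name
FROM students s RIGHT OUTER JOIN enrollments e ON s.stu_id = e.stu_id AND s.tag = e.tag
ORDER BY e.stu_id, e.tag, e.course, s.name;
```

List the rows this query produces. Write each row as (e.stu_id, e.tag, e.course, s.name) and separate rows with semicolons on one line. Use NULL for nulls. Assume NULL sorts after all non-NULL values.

(1, KW, Phys, NULL); (2, DM, Chem, NULL); (2, KW, Econ, Dave); (2, KW, Hist, Dave); (6, DM, Math, NULL); (6, KW, Phys, NULL); (NULL, KW, Math, NULL)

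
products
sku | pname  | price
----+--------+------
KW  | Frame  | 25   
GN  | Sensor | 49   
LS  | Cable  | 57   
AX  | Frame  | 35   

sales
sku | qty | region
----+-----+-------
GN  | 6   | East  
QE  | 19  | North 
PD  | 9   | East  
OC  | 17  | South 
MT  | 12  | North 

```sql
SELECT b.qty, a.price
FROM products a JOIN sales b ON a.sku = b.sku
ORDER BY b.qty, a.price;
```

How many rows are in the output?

1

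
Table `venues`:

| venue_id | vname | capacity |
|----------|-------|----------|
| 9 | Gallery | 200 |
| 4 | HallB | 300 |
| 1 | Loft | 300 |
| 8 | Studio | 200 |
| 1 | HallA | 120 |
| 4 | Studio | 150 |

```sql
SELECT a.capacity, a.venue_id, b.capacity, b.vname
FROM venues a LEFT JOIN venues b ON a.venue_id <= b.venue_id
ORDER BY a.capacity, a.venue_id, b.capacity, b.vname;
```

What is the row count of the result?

23

LEFT JOIN keeps every row from `venues a`; unmatched rows get NULL for `venues b`'s columns.
Matching on a.venue_id <= b.venue_id.
- a[0] venue_id=9 → 1 match(es) in b → 1 row(s).
- a[1] venue_id=4 → 4 match(es) in b → 4 row(s).
- a[2] venue_id=1 → 6 match(es) in b → 6 row(s).
- a[3] venue_id=8 → 2 match(es) in b → 2 row(s).
- a[4] venue_id=1 → 6 match(es) in b → 6 row(s).
- a[5] venue_id=4 → 4 match(es) in b → 4 row(s).
Total: 23 rows.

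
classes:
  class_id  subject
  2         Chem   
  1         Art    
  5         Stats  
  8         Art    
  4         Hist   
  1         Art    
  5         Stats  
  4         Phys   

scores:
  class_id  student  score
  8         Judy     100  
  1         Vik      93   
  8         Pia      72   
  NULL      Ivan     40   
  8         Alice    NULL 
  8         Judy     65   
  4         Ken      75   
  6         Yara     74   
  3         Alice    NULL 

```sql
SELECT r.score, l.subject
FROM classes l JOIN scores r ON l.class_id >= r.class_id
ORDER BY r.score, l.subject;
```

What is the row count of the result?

INNER JOIN keeps only pairs where the ON condition holds.
Matching on l.class_id >= r.class_id. A NULL in a compared column never satisfies the condition.
- l[0] class_id=2 → 1 match(es) in r → 1 row(s).
- l[1] class_id=1 → 1 match(es) in r → 1 row(s).
- l[2] class_id=5 → 3 match(es) in r → 3 row(s).
- l[3] class_id=8 → 8 match(es) in r → 8 row(s).
- l[4] class_id=4 → 3 match(es) in r → 3 row(s).
- l[5] class_id=1 → 1 match(es) in r → 1 row(s).
- l[6] class_id=5 → 3 match(es) in r → 3 row(s).
- l[7] class_id=4 → 3 match(es) in r → 3 row(s).
Total: 23 rows.

23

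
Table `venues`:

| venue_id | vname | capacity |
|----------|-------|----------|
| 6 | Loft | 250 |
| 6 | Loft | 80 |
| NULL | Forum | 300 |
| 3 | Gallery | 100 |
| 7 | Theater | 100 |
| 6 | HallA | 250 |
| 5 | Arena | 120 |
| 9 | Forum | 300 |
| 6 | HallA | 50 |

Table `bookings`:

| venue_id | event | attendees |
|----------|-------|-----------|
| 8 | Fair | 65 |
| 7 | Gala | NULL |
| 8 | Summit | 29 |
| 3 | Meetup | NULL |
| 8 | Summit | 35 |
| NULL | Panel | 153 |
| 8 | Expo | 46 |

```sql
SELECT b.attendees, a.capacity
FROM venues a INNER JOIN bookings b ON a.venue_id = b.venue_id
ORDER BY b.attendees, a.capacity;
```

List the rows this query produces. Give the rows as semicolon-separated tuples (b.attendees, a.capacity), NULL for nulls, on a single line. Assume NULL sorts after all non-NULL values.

(NULL, 100); (NULL, 100)

INNER JOIN keeps only pairs where the ON condition holds.
Matching on a.venue_id = b.venue_id. A NULL in a compared column never satisfies the condition.
- a row (venue_id=6): no match → dropped.
- a row (venue_id=6): no match → dropped.
- a row (venue_id=NULL): no match → dropped.
- a row (venue_id=3): matches 1 b row(s) → 1 output row(s).
- a row (venue_id=7): matches 1 b row(s) → 1 output row(s).
- a row (venue_id=6): no match → dropped.
- a row (venue_id=5): no match → dropped.
- a row (venue_id=9): no match → dropped.
- a row (venue_id=6): no match → dropped.
After projecting and ordering:
b.attendees | a.capacity
NULL | 100
NULL | 100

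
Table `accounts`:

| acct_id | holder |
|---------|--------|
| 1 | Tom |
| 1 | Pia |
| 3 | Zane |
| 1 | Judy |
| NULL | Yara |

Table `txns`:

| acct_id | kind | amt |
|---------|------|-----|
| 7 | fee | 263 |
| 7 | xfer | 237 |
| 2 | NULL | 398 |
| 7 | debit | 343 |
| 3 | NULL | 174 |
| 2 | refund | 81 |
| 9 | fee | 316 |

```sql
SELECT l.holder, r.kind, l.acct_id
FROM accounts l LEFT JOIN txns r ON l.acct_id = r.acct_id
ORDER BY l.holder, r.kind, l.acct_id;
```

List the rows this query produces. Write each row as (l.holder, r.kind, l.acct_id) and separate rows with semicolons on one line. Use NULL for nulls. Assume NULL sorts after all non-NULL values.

(Judy, NULL, 1); (Pia, NULL, 1); (Tom, NULL, 1); (Yara, NULL, NULL); (Zane, NULL, 3)

LEFT JOIN keeps every row from `accounts`; unmatched rows get NULL for `txns`'s columns.
Matching on l.acct_id = r.acct_id. A NULL in a compared column never satisfies the condition.
- l (acct_id=1) has no partner → padded with NULL.
- l (acct_id=1) has no partner → padded with NULL.
- l (acct_id=3) pairs with 1 row(s) of r.
- l (acct_id=1) has no partner → padded with NULL.
- l (acct_id=NULL) has no partner → padded with NULL.
After projecting and ordering:
l.holder | r.kind | l.acct_id
Judy | NULL | 1
Pia | NULL | 1
Tom | NULL | 1
Yara | NULL | NULL
Zane | NULL | 3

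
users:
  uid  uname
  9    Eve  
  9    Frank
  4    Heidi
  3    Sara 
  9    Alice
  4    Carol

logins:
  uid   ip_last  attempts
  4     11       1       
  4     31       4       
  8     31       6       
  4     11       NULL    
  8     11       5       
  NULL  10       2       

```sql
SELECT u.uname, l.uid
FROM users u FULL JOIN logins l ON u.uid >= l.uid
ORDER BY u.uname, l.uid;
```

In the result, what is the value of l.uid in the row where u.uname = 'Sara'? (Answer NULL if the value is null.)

NULL

FULL OUTER JOIN keeps every row from both sides; unmatched rows get NULL for the other side's columns.
Matching on u.uid >= l.uid. A NULL in a compared column never satisfies the condition.
- uid=9: 5 matching l row(s), so 5 row(s) emitted.
- uid=9: 5 matching l row(s), so 5 row(s) emitted.
- uid=4: 3 matching l row(s), so 3 row(s) emitted.
- uid=3: no l row matches, row kept with l columns NULL.
- uid=9: 5 matching l row(s), so 5 row(s) emitted.
- uid=4: 3 matching l row(s), so 3 row(s) emitted.
- 1 l row(s) had no u match → kept, u columns NULL.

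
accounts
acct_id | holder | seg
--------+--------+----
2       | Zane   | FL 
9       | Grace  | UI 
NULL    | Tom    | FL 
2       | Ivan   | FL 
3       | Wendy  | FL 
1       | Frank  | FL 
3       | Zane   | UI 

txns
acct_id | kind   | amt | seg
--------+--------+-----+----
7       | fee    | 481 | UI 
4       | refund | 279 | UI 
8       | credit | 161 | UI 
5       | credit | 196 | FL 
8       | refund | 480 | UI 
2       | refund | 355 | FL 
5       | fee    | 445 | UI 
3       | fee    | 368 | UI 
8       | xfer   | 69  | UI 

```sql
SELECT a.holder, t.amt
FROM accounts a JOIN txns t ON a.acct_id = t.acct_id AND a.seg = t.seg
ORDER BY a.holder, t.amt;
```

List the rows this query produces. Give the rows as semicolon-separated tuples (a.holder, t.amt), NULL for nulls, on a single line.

INNER JOIN keeps only pairs where the ON condition holds.
Matching on a.acct_id = t.acct_id AND a.seg = t.seg. A NULL in a compared column never satisfies the condition.
- a (acct_id=2, seg=FL) pairs with 1 row(s) of t.
- a (acct_id=9, seg=UI) has no partner → excluded.
- a (acct_id=NULL, seg=FL) has no partner → excluded.
- a (acct_id=2, seg=FL) pairs with 1 row(s) of t.
- a (acct_id=3, seg=FL) has no partner → excluded.
- a (acct_id=1, seg=FL) has no partner → excluded.
- a (acct_id=3, seg=UI) pairs with 1 row(s) of t.
After projecting and ordering:
a.holder | t.amt
Ivan | 355
Zane | 355
Zane | 368

(Ivan, 355); (Zane, 355); (Zane, 368)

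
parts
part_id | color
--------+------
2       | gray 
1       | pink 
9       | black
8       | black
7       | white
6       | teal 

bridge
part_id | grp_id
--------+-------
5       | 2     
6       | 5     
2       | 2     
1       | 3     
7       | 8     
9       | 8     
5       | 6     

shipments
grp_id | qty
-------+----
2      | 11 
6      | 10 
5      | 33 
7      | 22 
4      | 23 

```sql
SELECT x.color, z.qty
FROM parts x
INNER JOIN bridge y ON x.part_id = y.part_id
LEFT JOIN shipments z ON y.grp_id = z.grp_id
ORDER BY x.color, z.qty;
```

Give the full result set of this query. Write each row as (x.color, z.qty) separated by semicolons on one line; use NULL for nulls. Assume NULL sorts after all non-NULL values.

(black, NULL); (gray, 11); (pink, NULL); (teal, 33); (white, NULL)

Evaluate left to right. First `parts x INNER JOIN bridge y` on part_id: 5 row(s).
Then LEFT JOIN `shipments z` on grp_id: each of those 5 rows is kept; rows whose y.grp_id has no match in z get NULL for z's columns.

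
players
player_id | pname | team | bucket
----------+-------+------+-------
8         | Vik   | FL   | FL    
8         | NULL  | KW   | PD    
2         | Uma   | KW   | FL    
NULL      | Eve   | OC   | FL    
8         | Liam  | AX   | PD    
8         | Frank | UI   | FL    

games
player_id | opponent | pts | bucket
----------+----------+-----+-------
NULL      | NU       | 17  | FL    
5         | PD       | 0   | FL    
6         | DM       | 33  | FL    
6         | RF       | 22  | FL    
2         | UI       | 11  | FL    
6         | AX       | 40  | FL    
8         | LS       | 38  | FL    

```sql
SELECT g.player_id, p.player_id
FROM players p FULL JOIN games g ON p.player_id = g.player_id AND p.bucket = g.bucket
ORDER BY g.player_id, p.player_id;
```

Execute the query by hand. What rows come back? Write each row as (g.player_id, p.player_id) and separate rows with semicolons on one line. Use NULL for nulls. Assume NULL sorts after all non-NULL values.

(2, 2); (5, NULL); (6, NULL); (6, NULL); (6, NULL); (8, 8); (8, 8); (NULL, 8); (NULL, 8); (NULL, NULL); (NULL, NULL)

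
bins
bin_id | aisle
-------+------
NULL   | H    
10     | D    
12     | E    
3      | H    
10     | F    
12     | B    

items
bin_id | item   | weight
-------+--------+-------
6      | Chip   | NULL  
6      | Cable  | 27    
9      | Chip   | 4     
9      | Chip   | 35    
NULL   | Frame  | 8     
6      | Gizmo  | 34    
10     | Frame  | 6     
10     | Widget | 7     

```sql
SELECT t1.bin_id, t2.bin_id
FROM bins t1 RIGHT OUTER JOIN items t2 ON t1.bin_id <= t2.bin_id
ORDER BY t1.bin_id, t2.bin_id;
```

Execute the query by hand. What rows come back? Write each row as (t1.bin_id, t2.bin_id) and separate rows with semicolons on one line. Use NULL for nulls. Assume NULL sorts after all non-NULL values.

(3, 6); (3, 6); (3, 6); (3, 9); (3, 9); (3, 10); (3, 10); (10, 10); (10, 10); (10, 10); (10, 10); (NULL, NULL)

RIGHT JOIN keeps every row from `items`; unmatched rows get NULL for `bins`'s columns.
Matching on t1.bin_id <= t2.bin_id. A NULL in a compared column never satisfies the condition.
Matched pairs: 11; unmatched t2 rows kept: 1.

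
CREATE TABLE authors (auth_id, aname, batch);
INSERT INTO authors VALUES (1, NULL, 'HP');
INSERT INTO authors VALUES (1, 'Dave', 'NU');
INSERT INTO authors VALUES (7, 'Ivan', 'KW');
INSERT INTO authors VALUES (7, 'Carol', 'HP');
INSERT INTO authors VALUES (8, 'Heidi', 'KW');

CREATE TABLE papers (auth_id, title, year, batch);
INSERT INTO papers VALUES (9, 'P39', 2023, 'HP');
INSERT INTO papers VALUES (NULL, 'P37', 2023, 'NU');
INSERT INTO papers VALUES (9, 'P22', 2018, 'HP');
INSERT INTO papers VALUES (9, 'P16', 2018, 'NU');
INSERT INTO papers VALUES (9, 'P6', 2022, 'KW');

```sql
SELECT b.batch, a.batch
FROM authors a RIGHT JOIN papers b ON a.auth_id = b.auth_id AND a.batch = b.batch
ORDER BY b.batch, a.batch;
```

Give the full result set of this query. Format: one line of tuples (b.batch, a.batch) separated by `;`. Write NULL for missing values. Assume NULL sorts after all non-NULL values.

RIGHT JOIN keeps every row from `papers`; unmatched rows get NULL for `authors`'s columns.
Matching on a.auth_id = b.auth_id AND a.batch = b.batch. A NULL in a compared column never satisfies the condition.
- a (auth_id=1, batch=HP) has no partner in b.
- a (auth_id=1, batch=NU) has no partner in b.
- a (auth_id=7, batch=KW) has no partner in b.
- a (auth_id=7, batch=HP) has no partner in b.
- a (auth_id=8, batch=KW) has no partner in b.
- plus 5 unmatched b row(s), each kept with NULL a columns.
After projecting and ordering:
b.batch | a.batch
HP | NULL
HP | NULL
KW | NULL
NU | NULL
NU | NULL

(HP, NULL); (HP, NULL); (KW, NULL); (NU, NULL); (NU, NULL)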